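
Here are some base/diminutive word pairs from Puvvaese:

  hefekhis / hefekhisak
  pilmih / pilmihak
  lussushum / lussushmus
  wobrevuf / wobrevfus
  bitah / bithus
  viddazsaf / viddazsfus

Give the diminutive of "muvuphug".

pilmih and bitah both end in -h yet inflect differently (pilmihak, bithus), so the final letter is not what conditions the rule; the last vowel is.
"muvuphug" has last vowel 'u'. The stems whose last vowel is 'u' (lussushum → lussushmus, wobrevuf → wobrevfus) delete the last vowel and add -us.
So muvuphug → muvuphgus.

muvuphgus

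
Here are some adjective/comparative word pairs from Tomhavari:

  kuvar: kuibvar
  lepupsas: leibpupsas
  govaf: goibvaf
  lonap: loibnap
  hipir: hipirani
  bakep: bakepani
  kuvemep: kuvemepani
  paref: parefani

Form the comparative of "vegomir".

kuvar and hipir both end in -r yet inflect differently (kuibvar, hipirani), so the final letter is not what conditions the rule; the last vowel is.
"vegomir" has last vowel 'i'. The one such stem in the data (hipir → hipirani) adds -ani, so the same rule applies.
The other pattern: stems whose last vowel is 'a' insert -ib- after the first vowel.
So vegomir → vegomirani.

vegomirani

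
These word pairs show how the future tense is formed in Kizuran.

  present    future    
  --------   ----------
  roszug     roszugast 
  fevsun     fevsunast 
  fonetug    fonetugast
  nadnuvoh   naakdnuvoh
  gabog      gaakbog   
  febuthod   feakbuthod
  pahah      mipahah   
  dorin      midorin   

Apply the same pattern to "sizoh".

"sizoh" has last vowel 'o'. The stems whose last vowel is 'o' (nadnuvoh → naakdnuvoh, gabog → gaakbog, febuthod → feakbuthod) insert -ak- after the first vowel.
So sizoh → siakzoh.

siakzoh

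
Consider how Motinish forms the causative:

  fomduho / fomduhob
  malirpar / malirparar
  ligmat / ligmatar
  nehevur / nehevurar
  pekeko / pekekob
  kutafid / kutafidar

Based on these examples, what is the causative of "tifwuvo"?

tifwuvob

kutafid and pekeko both have 3 vowels yet inflect differently (kutafidar, pekekob), so the number of vowels is not what conditions the rule; whether the stem ends in a vowel or a consonant is.
"tifwuvo" ends in a vowel. The stems ending in a vowel (pekeko → pekekob, fomduho → fomduhob) drop the final letter and add -ob.
So tifwuvo → tifwuvob.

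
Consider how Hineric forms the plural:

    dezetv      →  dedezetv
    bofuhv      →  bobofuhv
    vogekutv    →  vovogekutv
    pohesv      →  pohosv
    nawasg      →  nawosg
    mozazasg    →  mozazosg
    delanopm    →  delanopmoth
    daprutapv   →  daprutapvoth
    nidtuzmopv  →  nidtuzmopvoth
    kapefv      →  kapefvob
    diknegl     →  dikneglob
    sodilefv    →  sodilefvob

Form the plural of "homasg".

"homasg" has second-to-last letter 's'. The stems whose second-to-last letter is 's' (pohesv → pohosv, nawasg → nawosg, mozazasg → mozazosg) change the last vowel to 'o'.
So homasg → homosg.

homosg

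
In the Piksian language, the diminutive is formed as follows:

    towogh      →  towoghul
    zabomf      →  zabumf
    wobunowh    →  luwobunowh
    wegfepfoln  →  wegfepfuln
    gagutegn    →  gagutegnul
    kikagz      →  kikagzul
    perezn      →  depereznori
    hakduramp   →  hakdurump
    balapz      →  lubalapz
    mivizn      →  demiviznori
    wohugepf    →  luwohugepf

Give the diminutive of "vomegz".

"vomegz" has second-to-last letter 'g'. The stems whose second-to-last letter is 'g' (gagutegn → gagutegnul, towogh → towoghul, kikagz → kikagzul) add -ul.
The other patterns: stems whose second-to-last letter is 'p' or 'w' add the prefix lu-; stems whose second-to-last letter is 'z' add de- … -ori around the stem; stems whose second-to-last letter is 'l' or 'm' change the last vowel to 'u'.
So vomegz → vomegzul.

vomegzul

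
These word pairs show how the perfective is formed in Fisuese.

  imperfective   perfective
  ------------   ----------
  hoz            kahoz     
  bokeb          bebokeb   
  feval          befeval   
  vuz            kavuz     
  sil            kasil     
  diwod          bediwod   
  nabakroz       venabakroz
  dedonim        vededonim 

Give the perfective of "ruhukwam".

"ruhukwam" has 3 vowels. The stems with 3 vowels (dedonim → vededonim, nabakroz → venabakroz) add the prefix ve-.
The other patterns: stems with 1 vowel add the prefix ka-; stems with 2 vowels add the prefix be-.
So ruhukwam → veruhukwam.

veruhukwam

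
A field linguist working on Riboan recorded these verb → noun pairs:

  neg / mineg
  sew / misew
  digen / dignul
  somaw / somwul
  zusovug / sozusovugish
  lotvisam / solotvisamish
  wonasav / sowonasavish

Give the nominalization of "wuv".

"wuv" has 1 vowel. The stems with 1 vowel (neg → mineg, sew → misew) add the prefix mi-.
The other patterns: stems with 2 vowels delete the last vowel and add -ul; stems with 3 vowels add so- … -ish around the stem.
So wuv → miwuv.

miwuv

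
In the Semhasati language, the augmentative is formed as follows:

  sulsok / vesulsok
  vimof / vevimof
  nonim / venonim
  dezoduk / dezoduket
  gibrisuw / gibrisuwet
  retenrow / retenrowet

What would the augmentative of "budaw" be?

dezoduk and sulsok both end in -k yet inflect differently (dezoduket, vesulsok), so the final letter is not what conditions the rule; the number of vowels is.
"budaw" has 2 vowels. The stems with 2 vowels (nonim → venonim, sulsok → vesulsok, vimof → vevimof) add the prefix ve-.
The other pattern: stems with 3 vowels add -et.
So budaw → vebudaw.

vebudaw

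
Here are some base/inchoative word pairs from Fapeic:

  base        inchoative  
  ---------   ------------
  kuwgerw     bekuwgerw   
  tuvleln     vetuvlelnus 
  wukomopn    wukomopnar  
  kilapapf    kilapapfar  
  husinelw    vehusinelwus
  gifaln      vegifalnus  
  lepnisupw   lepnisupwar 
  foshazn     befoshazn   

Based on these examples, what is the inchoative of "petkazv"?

wukomopn and tuvleln both end in -n yet inflect differently (wukomopnar, vetuvlelnus), so the final letter is not what conditions the rule; the second-to-last letter is.
"petkazv" has second-to-last letter 'z'. The one such stem in the data (foshazn → befoshazn) adds the prefix be-, so the same rule applies.
The other patterns: stems whose second-to-last letter is 'p' add -ar; stems whose second-to-last letter is 'l' add ve- … -us around the stem.
So petkazv → bepetkazv.

bepetkazv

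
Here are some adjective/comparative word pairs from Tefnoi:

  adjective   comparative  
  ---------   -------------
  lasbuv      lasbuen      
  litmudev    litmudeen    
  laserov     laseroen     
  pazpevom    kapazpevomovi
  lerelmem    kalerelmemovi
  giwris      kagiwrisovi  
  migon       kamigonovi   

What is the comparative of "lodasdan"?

laserov and pazpevom both have last vowel 'o' yet inflect differently (laseroen, kapazpevomovi), so the last vowel is not what conditions the rule; the final letter is.
"lodasdan" ends in -n. The one such stem in the data (migon → kamigonovi) adds ka- … -ovi around the stem, so the same rule applies.
The other pattern: stems ending in -v drop the final letter and add -en.
So lodasdan → kalodasdanovi.

kalodasdanovi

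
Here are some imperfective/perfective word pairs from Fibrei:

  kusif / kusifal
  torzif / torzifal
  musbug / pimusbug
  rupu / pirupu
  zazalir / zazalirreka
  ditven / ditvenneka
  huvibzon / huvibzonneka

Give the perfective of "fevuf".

kusif and zazalir both have last vowel 'i' yet inflect differently (kusifal, zazalirreka), so the last vowel is not what conditions the rule; the final letter is.
"fevuf" ends in -f. The stems ending in -f (kusif → kusifal, torzif → torzifal) add -al.
So fevuf → fevufal.

fevufal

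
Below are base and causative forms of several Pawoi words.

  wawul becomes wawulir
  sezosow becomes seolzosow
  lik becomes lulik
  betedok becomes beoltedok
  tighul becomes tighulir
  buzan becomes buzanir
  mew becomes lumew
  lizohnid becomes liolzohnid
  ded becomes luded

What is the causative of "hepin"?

"hepin" has 2 vowels. The stems with 2 vowels (wawul → wawulir, tighul → tighulir, buzan → buzanir) add -ir.
The other patterns: stems with 1 vowel add the prefix lu-; stems with 3 vowels insert -ol- after the first vowel.
So hepin → hepinir.

hepinir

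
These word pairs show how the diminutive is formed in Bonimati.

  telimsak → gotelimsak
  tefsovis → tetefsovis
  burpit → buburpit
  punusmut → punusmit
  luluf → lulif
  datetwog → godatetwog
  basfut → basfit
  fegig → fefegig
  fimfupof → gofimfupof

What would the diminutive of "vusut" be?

punusmut and burpit both end in -t yet inflect differently (punusmit, buburpit), so the final letter is not what conditions the rule; the last vowel is.
"vusut" has last vowel 'u'. The stems whose last vowel is 'u' (punusmut → punusmit, luluf → lulif, basfut → basfit) change the last vowel to 'i'.
So vusut → vusit.

vusit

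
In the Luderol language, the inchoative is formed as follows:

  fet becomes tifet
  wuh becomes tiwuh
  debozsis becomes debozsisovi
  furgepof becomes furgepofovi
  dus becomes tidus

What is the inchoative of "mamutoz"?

mamutozovi

"mamutoz" has 3 vowels. The stems with 3 vowels (furgepof → furgepofovi, debozsis → debozsisovi) add -ovi.
The other pattern: stems with 1 vowel add the prefix ti-.
So mamutoz → mamutozovi.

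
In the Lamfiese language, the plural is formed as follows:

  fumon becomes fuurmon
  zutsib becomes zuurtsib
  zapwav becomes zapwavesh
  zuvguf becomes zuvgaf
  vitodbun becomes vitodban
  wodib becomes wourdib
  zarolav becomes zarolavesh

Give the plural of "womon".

vitodbun and fumon both end in -n yet inflect differently (vitodban, fuurmon), so the final letter is not what conditions the rule; the last vowel is.
"womon" has last vowel 'o'. The one such stem in the data (fumon → fuurmon) inserts -ur- after the first vowel (as do wodib, zutsib), so the same rule applies.
The other patterns: stems whose last vowel is 'u' change the last vowel to 'a'; stems whose last vowel is 'a' add -esh.
So womon → wourmon.

wourmon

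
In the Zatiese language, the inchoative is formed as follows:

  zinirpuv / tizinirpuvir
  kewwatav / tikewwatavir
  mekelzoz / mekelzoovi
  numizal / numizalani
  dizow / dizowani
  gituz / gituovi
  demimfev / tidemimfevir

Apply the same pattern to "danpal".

danpalani

gituz and zinirpuv both have last vowel 'u' yet inflect differently (gituovi, tizinirpuvir), so the last vowel is not what conditions the rule; the final letter is.
"danpal" ends in -l. The one such stem in the data (numizal → numizalani) adds -ani, so the same rule applies.
So danpal → danpalani.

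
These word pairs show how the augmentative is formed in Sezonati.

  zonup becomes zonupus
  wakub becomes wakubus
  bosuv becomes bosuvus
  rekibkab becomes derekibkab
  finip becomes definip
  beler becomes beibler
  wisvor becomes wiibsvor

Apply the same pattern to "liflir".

wakub and rekibkab both end in -b yet inflect differently (wakubus, derekibkab), so the final letter is not what conditions the rule; the last vowel is.
"liflir" has last vowel 'i'. The one such stem in the data (finip → definip) adds the prefix de-, so the same rule applies.
The other patterns: stems whose last vowel is 'u' add -us; stems whose last vowel is 'e' or 'o' insert -ib- after the first vowel.
So liflir → deliflir.

deliflir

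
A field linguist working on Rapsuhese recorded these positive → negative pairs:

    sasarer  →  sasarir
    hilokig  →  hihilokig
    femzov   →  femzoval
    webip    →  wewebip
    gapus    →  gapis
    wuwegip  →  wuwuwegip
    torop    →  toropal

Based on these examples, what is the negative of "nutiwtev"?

nutiwtiv

"nutiwtev" has last vowel 'e'. The one such stem in the data (sasarer → sasarir) changes the last vowel to 'i' (as does gapus), so the same rule applies.
The other patterns: stems whose last vowel is 'o' add -al; stems whose last vowel is 'i' repeat the first consonant+vowel as a prefix.
So nutiwtev → nutiwtiv.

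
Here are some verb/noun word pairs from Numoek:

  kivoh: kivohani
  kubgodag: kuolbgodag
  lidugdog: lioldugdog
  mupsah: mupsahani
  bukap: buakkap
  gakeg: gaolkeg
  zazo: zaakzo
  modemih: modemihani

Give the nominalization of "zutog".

zuoltog

"zutog" ends in -g. The stems ending in -g (kubgodag → kuolbgodag, gakeg → gaolkeg, lidugdog → lioldugdog) insert -ol- after the first vowel.
So zutog → zuoltog.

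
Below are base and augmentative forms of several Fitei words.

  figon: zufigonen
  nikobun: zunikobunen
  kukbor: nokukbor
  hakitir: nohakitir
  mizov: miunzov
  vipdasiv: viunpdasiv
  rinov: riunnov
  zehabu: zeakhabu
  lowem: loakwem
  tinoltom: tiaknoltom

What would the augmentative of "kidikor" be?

figon and kukbor both have last vowel 'o' yet inflect differently (zufigonen, nokukbor), so the last vowel is not what conditions the rule; the final letter is.
"kidikor" ends in -r. The stems ending in -r (kukbor → nokukbor, hakitir → nohakitir) add the prefix no-.
So kidikor → nokidikor.

nokidikor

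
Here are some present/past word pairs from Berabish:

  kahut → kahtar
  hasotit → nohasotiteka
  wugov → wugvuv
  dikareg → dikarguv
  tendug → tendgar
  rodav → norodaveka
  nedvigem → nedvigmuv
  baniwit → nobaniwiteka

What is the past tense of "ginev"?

ginvuv

hasotit and kahut both end in -t yet inflect differently (nohasotiteka, kahtar), so the final letter is not what conditions the rule; the last vowel is.
"ginev" has last vowel 'e'. The stems whose last vowel is 'e' (dikareg → dikarguv, nedvigem → nedvigmuv) delete the last vowel and add -uv.
So ginev → ginvuv.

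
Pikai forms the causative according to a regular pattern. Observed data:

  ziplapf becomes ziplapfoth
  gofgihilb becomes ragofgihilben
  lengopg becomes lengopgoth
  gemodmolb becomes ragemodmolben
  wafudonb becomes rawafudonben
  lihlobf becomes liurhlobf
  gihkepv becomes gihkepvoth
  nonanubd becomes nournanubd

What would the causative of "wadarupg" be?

wadarupgoth

ziplapf and lihlobf both end in -f yet inflect differently (ziplapfoth, liurhlobf), so the final letter is not what conditions the rule; the second-to-last letter is.
"wadarupg" has second-to-last letter 'p'. The stems whose second-to-last letter is 'p' (gihkepv → gihkepvoth, lengopg → lengopgoth, ziplapf → ziplapfoth) add -oth.
The other patterns: stems whose second-to-last letter is 'b' insert -ur- after the first vowel; stems whose second-to-last letter is 'l' or 'n' add ra- … -en around the stem.
So wadarupg → wadarupgoth.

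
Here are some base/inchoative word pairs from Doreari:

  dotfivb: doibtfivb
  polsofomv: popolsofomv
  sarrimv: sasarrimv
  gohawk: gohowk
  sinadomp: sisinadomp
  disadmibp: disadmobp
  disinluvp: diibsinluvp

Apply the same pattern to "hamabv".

disinluvp and sinadomp both end in -p yet inflect differently (diibsinluvp, sisinadomp), so the final letter is not what conditions the rule; the second-to-last letter is.
"hamabv" has second-to-last letter 'b'. The one such stem in the data (disadmibp → disadmobp) changes the last vowel to 'o' (as does gohawk), so the same rule applies.
The other patterns: stems whose second-to-last letter is 'v' insert -ib- after the first vowel; stems whose second-to-last letter is 'm' repeat the first consonant+vowel as a prefix.
So hamabv → hamobv.

hamobv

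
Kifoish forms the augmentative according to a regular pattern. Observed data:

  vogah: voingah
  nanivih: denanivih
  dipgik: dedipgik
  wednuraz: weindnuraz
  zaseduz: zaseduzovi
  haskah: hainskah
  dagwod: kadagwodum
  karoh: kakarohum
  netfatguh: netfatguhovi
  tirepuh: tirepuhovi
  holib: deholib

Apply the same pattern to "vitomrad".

"vitomrad" has last vowel 'a'. The stems whose last vowel is 'a' (vogah → voingah, haskah → hainskah, wednuraz → weindnuraz) insert -in- after the first vowel.
So vitomrad → viintomrad.

viintomrad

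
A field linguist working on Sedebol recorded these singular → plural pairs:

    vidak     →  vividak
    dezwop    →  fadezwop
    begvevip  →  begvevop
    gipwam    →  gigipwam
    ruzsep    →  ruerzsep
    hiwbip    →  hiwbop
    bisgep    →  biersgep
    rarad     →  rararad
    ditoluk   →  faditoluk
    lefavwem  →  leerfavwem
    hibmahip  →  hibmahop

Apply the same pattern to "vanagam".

vavanagam

hiwbip and ruzsep both end in -p yet inflect differently (hiwbop, ruerzsep), so the final letter is not what conditions the rule; the last vowel is.
"vanagam" has last vowel 'a'. The stems whose last vowel is 'a' (gipwam → gigipwam, vidak → vividak, rarad → rararad) repeat the first consonant+vowel as a prefix.
So vanagam → vavanagam.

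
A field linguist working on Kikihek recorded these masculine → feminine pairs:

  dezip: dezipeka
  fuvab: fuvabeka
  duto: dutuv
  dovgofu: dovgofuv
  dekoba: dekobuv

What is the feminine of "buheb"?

buhebeka

fuvab and dekoba both have last vowel 'a' yet inflect differently (fuvabeka, dekobuv), so the last vowel is not what conditions the rule; whether the stem ends in a vowel or a consonant is.
"buheb" ends in a consonant. The stems ending in a consonant (dezip → dezipeka, fuvab → fuvabeka) add -eka.
The other pattern: stems ending in a vowel drop the final letter and add -uv.
So buheb → buhebeka.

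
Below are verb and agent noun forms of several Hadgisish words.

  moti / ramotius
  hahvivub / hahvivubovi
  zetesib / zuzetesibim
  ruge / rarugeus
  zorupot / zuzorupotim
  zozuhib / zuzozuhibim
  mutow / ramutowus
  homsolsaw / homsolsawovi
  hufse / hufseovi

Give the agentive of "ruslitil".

zozuhib and hahvivub both end in -b yet inflect differently (zuzozuhibim, hahvivubovi), so the final letter is not what conditions the rule; the first letter is.
"ruslitil" begins with r-. The one such stem in the data (ruge → rarugeus) adds ra- … -us around the stem, so the same rule applies.
So ruslitil → raruslitilus.

raruslitilus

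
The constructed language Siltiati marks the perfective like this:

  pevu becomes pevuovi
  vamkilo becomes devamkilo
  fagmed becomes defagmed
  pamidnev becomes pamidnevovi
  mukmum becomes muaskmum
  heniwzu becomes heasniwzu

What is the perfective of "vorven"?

devorven

pevu and heniwzu both end in -u yet inflect differently (pevuovi, heasniwzu), so the final letter is not what conditions the rule; the first letter is.
"vorven" begins with v-. The one such stem in the data (vamkilo → devamkilo) adds the prefix de-, so the same rule applies.
So vorven → devorven.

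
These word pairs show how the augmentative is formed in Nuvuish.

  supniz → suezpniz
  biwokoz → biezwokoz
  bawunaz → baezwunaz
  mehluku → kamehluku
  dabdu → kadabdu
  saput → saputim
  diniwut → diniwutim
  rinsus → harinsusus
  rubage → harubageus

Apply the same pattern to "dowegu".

kadowegu

mehluku and saput both have last vowel 'u' yet inflect differently (kamehluku, saputim), so the last vowel is not what conditions the rule; the final letter is.
"dowegu" ends in -u. The stems ending in -u (mehluku → kamehluku, dabdu → kadabdu) add the prefix ka-.
The other patterns: stems ending in -z insert -ez- after the first vowel; stems ending in -t add -im; stems ending in -e or -s add ha- … -us around the stem.
So dowegu → kadowegu.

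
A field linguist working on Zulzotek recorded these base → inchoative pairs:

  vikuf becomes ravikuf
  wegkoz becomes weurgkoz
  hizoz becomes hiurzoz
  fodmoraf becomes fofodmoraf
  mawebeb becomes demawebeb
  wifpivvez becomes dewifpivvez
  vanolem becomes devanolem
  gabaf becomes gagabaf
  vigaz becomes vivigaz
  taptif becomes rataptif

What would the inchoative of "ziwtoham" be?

ziziwtoham

wegkoz and wifpivvez both end in -z yet inflect differently (weurgkoz, dewifpivvez), so the final letter is not what conditions the rule; the last vowel is.
"ziwtoham" has last vowel 'a'. The stems whose last vowel is 'a' (fodmoraf → fofodmoraf, gabaf → gagabaf, vigaz → vivigaz) repeat the first consonant+vowel as a prefix.
The other patterns: stems whose last vowel is 'o' insert -ur- after the first vowel; stems whose last vowel is 'e' add the prefix de-; stems whose last vowel is 'i' or 'u' add the prefix ra-.
So ziwtoham → ziziwtoham.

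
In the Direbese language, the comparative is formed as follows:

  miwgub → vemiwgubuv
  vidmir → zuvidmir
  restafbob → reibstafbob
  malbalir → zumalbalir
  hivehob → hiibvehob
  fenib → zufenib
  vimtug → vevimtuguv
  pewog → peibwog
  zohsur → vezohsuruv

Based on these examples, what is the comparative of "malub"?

vemalubuv

miwgub and fenib both end in -b yet inflect differently (vemiwgubuv, zufenib), so the final letter is not what conditions the rule; the last vowel is.
"malub" has last vowel 'u'. The stems whose last vowel is 'u' (miwgub → vemiwgubuv, vimtug → vevimtuguv, zohsur → vezohsuruv) add ve- … -uv around the stem.
So malub → vemalubuv.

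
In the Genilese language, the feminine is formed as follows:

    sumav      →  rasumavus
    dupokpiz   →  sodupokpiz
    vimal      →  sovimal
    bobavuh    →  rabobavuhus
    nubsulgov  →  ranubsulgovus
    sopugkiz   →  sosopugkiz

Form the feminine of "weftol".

soweftol

sumav and vimal both have last vowel 'a' yet inflect differently (rasumavus, sovimal), so the last vowel is not what conditions the rule; the final letter is.
"weftol" ends in -l. The one such stem in the data (vimal → sovimal) adds the prefix so-, so the same rule applies.
So weftol → soweftol.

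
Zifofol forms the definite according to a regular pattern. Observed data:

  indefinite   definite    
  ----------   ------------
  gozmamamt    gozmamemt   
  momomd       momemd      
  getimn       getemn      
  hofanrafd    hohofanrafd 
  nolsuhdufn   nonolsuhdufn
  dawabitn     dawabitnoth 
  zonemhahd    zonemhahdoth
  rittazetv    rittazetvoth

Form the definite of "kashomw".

getimn and nolsuhdufn both end in -n yet inflect differently (getemn, nonolsuhdufn), so the final letter is not what conditions the rule; the second-to-last letter is.
"kashomw" has second-to-last letter 'm'. The stems whose second-to-last letter is 'm' (momomd → momemd, getimn → getemn, gozmamamt → gozmamemt) change the last vowel to 'e'.
So kashomw → kashemw.

kashemw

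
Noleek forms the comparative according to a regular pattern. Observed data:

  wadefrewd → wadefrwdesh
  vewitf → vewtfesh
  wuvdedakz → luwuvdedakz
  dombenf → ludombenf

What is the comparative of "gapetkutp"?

vewitf and dombenf both end in -f yet inflect differently (vewtfesh, ludombenf), so the final letter is not what conditions the rule; the second-to-last letter is.
"gapetkutp" has second-to-last letter 't'. The one such stem in the data (vewitf → vewtfesh) deletes the last vowel and adds -esh (as does wadefrewd), so the same rule applies.
The other pattern: stems whose second-to-last letter is 'k' or 'n' add the prefix lu-.
So gapetkutp → gapetktpesh.

gapetktpesh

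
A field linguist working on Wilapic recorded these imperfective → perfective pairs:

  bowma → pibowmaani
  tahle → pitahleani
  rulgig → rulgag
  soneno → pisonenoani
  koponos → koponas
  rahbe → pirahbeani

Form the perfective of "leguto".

soneno and koponos both have last vowel 'o' yet inflect differently (pisonenoani, koponas), so the last vowel is not what conditions the rule; whether the stem ends in a vowel or a consonant is.
"leguto" ends in a vowel. The stems ending in a vowel (tahle → pitahleani, rahbe → pirahbeani, bowma → pibowmaani) add pi- … -ani around the stem.
The other pattern: stems ending in a consonant change the last vowel to 'a'.
So leguto → pilegutoani.

pilegutoani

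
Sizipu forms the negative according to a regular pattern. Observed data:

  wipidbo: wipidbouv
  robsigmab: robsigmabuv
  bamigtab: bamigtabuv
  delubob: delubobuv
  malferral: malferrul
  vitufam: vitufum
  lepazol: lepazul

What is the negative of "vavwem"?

vavwum

robsigmab and malferral both have last vowel 'a' yet inflect differently (robsigmabuv, malferrul), so the last vowel is not what conditions the rule; the final letter is.
"vavwem" ends in -m. The one such stem in the data (vitufam → vitufum) changes the last vowel to 'u' (as do malferral, lepazol), so the same rule applies.
So vavwem → vavwum.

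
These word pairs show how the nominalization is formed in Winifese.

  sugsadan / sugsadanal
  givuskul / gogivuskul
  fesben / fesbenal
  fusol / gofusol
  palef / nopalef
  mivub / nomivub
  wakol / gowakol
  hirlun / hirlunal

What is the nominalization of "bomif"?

nobomif

givuskul and hirlun both have last vowel 'u' yet inflect differently (gogivuskul, hirlunal), so the last vowel is not what conditions the rule; the final letter is.
"bomif" ends in -f. The one such stem in the data (palef → nopalef) adds the prefix no-, so the same rule applies.
So bomif → nobomif.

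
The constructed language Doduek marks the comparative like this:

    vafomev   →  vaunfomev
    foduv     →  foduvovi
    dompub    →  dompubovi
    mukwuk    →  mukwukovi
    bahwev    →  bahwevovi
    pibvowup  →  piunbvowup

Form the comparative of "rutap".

foduv and vafomev both end in -v yet inflect differently (foduvovi, vaunfomev), so the final letter is not what conditions the rule; the number of vowels is.
"rutap" has 2 vowels. The stems with 2 vowels (dompub → dompubovi, foduv → foduvovi, mukwuk → mukwukovi) add -ovi.
The other pattern: stems with 3 vowels insert -un- after the first vowel.
So rutap → rutapovi.

rutapovi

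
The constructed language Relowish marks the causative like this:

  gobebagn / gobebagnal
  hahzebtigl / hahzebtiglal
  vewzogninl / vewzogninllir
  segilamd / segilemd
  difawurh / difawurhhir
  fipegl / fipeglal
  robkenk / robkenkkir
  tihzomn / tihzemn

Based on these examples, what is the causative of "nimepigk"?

nimepigkal

"nimepigk" has second-to-last letter 'g'. The stems whose second-to-last letter is 'g' (fipegl → fipeglal, gobebagn → gobebagnal, hahzebtigl → hahzebtiglal) add -al.
The other patterns: stems whose second-to-last letter is 'm' change the last vowel to 'e'; stems whose second-to-last letter is 'n' or 'r' double the final consonant and add -ir.
So nimepigk → nimepigkal.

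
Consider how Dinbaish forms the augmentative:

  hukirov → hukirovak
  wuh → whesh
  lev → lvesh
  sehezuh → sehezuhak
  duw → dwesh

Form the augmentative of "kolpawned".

"kolpawned" has 3 vowels. The stems with 3 vowels (sehezuh → sehezuhak, hukirov → hukirovak) add -ak.
The other pattern: stems with 1 vowel delete the last vowel and add -esh.
So kolpawned → kolpawnedak.

kolpawnedak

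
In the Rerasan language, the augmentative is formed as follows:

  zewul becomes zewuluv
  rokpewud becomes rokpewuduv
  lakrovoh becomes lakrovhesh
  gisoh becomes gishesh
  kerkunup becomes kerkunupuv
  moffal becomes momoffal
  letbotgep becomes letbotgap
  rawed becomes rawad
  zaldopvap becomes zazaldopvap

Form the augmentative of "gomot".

gomtesh

zewul and moffal both end in -l yet inflect differently (zewuluv, momoffal), so the final letter is not what conditions the rule; the last vowel is.
"gomot" has last vowel 'o'. The stems whose last vowel is 'o' (gisoh → gishesh, lakrovoh → lakrovhesh) delete the last vowel and add -esh.
The other patterns: stems whose last vowel is 'u' add -uv; stems whose last vowel is 'a' repeat the first consonant+vowel as a prefix; stems whose last vowel is 'e' change the last vowel to 'a'.
So gomot → gomtesh.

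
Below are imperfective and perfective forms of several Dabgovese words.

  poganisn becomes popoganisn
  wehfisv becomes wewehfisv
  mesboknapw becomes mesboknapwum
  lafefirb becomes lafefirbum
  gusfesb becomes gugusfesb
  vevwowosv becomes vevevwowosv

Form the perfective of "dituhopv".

dituhopvum

"dituhopv" has second-to-last letter 'p'. The one such stem in the data (mesboknapw → mesboknapwum) adds -um, so the same rule applies.
So dituhopv → dituhopvum.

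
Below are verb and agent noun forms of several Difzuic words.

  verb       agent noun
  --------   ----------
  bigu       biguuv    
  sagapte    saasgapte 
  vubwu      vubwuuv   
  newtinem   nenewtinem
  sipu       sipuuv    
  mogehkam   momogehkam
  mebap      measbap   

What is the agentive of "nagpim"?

nanagpim

mebap and mogehkam both have last vowel 'a' yet inflect differently (measbap, momogehkam), so the last vowel is not what conditions the rule; the final letter is.
"nagpim" ends in -m. The stems ending in -m (mogehkam → momogehkam, newtinem → nenewtinem) repeat the first consonant+vowel as a prefix.
The other patterns: stems ending in -e or -p insert -as- after the first vowel; stems ending in -u add -uv.
So nagpim → nanagpim.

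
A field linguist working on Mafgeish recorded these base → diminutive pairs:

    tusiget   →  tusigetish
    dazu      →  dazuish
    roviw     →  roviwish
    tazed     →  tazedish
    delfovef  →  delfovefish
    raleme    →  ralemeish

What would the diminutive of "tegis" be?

Every pair shown (tusiget → tusigetish, dazu → dazuish, roviw → roviwish, …) follows the same rule: add -ish.
So tegis → tegisish.

tegisish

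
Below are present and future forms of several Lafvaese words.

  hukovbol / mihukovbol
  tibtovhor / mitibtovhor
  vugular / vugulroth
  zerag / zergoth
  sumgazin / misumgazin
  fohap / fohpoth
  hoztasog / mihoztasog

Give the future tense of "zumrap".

zerag and hoztasog both end in -g yet inflect differently (zergoth, mihoztasog), so the final letter is not what conditions the rule; the last vowel is.
"zumrap" has last vowel 'a'. The stems whose last vowel is 'a' (fohap → fohpoth, vugular → vugulroth, zerag → zergoth) delete the last vowel and add -oth.
So zumrap → zumrpoth.

zumrpoth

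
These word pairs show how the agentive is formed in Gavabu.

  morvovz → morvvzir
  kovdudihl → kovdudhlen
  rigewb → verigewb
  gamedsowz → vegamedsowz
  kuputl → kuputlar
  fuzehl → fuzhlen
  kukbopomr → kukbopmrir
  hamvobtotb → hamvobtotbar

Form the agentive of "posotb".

posotbar

kuputl and kovdudihl both end in -l yet inflect differently (kuputlar, kovdudhlen), so the final letter is not what conditions the rule; the second-to-last letter is.
"posotb" has second-to-last letter 't'. The stems whose second-to-last letter is 't' (hamvobtotb → hamvobtotbar, kuputl → kuputlar) add -ar.
So posotb → posotbar.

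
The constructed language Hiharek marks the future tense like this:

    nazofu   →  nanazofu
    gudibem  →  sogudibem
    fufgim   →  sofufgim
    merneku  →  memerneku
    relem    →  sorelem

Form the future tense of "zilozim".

sozilozim

nazofu and gudibem both have 3 vowels yet inflect differently (nanazofu, sogudibem), so the number of vowels is not what conditions the rule; whether the stem ends in a vowel or a consonant is.
"zilozim" ends in a consonant. The stems ending in a consonant (fufgim → sofufgim, gudibem → sogudibem, relem → sorelem) add the prefix so-.
The other pattern: stems ending in a vowel repeat the first consonant+vowel as a prefix.
So zilozim → sozilozim.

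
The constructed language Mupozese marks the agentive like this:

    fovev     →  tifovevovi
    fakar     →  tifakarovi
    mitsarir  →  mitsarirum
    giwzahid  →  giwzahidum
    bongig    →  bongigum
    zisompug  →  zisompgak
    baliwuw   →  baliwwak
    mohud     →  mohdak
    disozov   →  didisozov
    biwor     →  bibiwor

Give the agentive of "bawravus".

bawravsak

"bawravus" has last vowel 'u'. The stems whose last vowel is 'u' (zisompug → zisompgak, baliwuw → baliwwak, mohud → mohdak) delete the last vowel and add -ak.
The other patterns: stems whose last vowel is 'a' or 'e' add ti- … -ovi around the stem; stems whose last vowel is 'i' add -um; stems whose last vowel is 'o' repeat the first consonant+vowel as a prefix.
So bawravus → bawravsak.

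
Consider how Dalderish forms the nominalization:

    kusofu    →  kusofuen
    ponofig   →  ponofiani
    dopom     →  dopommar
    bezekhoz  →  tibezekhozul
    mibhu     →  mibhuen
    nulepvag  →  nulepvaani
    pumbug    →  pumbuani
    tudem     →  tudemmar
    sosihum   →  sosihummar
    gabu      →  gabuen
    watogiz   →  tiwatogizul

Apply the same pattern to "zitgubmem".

zitgubmemmar

kusofu and sosihum both have last vowel 'u' yet inflect differently (kusofuen, sosihummar), so the last vowel is not what conditions the rule; the final letter is.
"zitgubmem" ends in -m. The stems ending in -m (sosihum → sosihummar, dopom → dopommar, tudem → tudemmar) double the final consonant and add -ar.
So zitgubmem → zitgubmemmar.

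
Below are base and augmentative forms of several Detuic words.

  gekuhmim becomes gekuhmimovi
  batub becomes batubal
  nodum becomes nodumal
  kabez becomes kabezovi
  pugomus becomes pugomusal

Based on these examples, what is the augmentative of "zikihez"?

nodum and gekuhmim both end in -m yet inflect differently (nodumal, gekuhmimovi), so the final letter is not what conditions the rule; the last vowel is.
"zikihez" has last vowel 'e'. The one such stem in the data (kabez → kabezovi) adds -ovi, so the same rule applies.
The other pattern: stems whose last vowel is 'u' add -al.
So zikihez → zikihezovi.

zikihezovi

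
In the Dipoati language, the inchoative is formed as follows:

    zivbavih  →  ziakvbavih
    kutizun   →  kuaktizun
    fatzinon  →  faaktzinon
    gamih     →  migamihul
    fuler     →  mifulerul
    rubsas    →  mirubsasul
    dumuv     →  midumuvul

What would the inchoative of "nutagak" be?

nuaktagak

zivbavih and gamih both end in -h yet inflect differently (ziakvbavih, migamihul), so the final letter is not what conditions the rule; the number of vowels is.
"nutagak" has 3 vowels. The stems with 3 vowels (zivbavih → ziakvbavih, kutizun → kuaktizun, fatzinon → faaktzinon) insert -ak- after the first vowel.
So nutagak → nuaktagak.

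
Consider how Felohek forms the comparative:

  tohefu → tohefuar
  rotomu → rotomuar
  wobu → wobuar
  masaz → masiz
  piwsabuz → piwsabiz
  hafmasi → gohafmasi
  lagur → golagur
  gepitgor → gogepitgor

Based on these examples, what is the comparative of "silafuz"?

tohefu and piwsabuz both have last vowel 'u' yet inflect differently (tohefuar, piwsabiz), so the last vowel is not what conditions the rule; the final letter is.
"silafuz" ends in -z. The stems ending in -z (masaz → masiz, piwsabuz → piwsabiz) change the last vowel to 'i'.
So silafuz → silafiz.

silafiz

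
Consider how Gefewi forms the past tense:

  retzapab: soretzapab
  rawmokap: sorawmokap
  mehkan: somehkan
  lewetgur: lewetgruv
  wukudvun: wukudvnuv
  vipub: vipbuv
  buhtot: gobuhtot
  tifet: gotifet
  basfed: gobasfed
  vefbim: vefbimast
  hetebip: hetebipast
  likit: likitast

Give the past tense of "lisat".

solisat

"lisat" has last vowel 'a'. The stems whose last vowel is 'a' (retzapab → soretzapab, rawmokap → sorawmokap, mehkan → somehkan) add the prefix so-.
The other patterns: stems whose last vowel is 'u' delete the last vowel and add -uv; stems whose last vowel is 'e' or 'o' add the prefix go-; stems whose last vowel is 'i' add -ast.
So lisat → solisat.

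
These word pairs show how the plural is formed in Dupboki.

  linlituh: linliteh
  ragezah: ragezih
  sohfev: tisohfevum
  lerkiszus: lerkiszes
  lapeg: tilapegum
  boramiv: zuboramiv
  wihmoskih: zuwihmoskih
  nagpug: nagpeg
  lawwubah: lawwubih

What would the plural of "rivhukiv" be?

lawwubah and linlituh both end in -h yet inflect differently (lawwubih, linliteh), so the final letter is not what conditions the rule; the last vowel is.
"rivhukiv" has last vowel 'i'. The stems whose last vowel is 'i' (boramiv → zuboramiv, wihmoskih → zuwihmoskih) add the prefix zu-.
The other patterns: stems whose last vowel is 'a' change the last vowel to 'i'; stems whose last vowel is 'e' add ti- … -um around the stem; stems whose last vowel is 'u' change the last vowel to 'e'.
So rivhukiv → zurivhukiv.

zurivhukiv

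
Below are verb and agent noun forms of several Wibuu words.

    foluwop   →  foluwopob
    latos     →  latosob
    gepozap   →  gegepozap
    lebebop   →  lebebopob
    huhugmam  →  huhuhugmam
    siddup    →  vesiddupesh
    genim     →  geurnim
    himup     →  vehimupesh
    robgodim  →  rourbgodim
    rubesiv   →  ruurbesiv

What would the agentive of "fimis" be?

gepozap and siddup both end in -p yet inflect differently (gegepozap, vesiddupesh), so the final letter is not what conditions the rule; the last vowel is.
"fimis" has last vowel 'i'. The stems whose last vowel is 'i' (robgodim → rourbgodim, rubesiv → ruurbesiv, genim → geurnim) insert -ur- after the first vowel.
The other patterns: stems whose last vowel is 'a' repeat the first consonant+vowel as a prefix; stems whose last vowel is 'u' add ve- … -esh around the stem; stems whose last vowel is 'o' add -ob.
So fimis → fiurmis.

fiurmis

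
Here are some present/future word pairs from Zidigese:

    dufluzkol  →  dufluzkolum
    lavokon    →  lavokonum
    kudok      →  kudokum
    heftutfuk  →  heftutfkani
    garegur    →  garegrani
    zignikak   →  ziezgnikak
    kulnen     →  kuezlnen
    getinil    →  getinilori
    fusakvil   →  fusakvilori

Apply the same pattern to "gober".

kudok and heftutfuk both end in -k yet inflect differently (kudokum, heftutfkani), so the final letter is not what conditions the rule; the last vowel is.
"gober" has last vowel 'e'. The one such stem in the data (kulnen → kuezlnen) inserts -ez- after the first vowel (as does zignikak), so the same rule applies.
The other patterns: stems whose last vowel is 'o' add -um; stems whose last vowel is 'u' delete the last vowel and add -ani; stems whose last vowel is 'i' add -ori.
So gober → goezber.

goezber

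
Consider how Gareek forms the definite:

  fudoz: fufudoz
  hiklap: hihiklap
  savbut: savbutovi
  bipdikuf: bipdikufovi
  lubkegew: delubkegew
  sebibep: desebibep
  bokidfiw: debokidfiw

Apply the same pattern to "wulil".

hiklap and sebibep both end in -p yet inflect differently (hihiklap, desebibep), so the final letter is not what conditions the rule; the last vowel is.
"wulil" has last vowel 'i'. The one such stem in the data (bokidfiw → debokidfiw) adds the prefix de-, so the same rule applies.
So wulil → dewulil.

dewulil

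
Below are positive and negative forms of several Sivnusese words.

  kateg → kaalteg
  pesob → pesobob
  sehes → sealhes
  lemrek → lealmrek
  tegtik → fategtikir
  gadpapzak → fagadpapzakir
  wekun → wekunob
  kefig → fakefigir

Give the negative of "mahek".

kateg and kefig both end in -g yet inflect differently (kaalteg, fakefigir), so the final letter is not what conditions the rule; the last vowel is.
"mahek" has last vowel 'e'. The stems whose last vowel is 'e' (lemrek → lealmrek, kateg → kaalteg, sehes → sealhes) insert -al- after the first vowel.
The other patterns: stems whose last vowel is 'a' or 'i' add fa- … -ir around the stem; stems whose last vowel is 'o' or 'u' add -ob.
So mahek → maalhek.

maalhek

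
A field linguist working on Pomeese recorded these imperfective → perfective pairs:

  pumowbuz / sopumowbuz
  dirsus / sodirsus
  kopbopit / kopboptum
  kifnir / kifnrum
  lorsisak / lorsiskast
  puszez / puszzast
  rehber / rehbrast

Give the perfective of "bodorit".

bodortum

"bodorit" has last vowel 'i'. The stems whose last vowel is 'i' (kopbopit → kopboptum, kifnir → kifnrum) delete the last vowel and add -um.
The other patterns: stems whose last vowel is 'u' add the prefix so-; stems whose last vowel is 'a' or 'e' delete the last vowel and add -ast.
So bodorit → bodortum.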